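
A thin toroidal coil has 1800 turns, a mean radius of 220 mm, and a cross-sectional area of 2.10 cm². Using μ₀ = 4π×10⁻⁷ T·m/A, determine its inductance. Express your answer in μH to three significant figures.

L ≈ 619 μH

For a thin toroid, L = μ₀N²A/(2πR).
L = (4π×10⁻⁷)(1800)²(2.100×10^-4) / (2π×0.22 m) = 6.185×10^-4 H.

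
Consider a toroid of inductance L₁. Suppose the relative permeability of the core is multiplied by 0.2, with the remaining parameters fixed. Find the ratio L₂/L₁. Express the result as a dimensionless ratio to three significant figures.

L₂/L₁ = 0.200

For a toroid, L ∝ μᵣN²A/R.
L₂/L₁ = (0.2) = 0.200.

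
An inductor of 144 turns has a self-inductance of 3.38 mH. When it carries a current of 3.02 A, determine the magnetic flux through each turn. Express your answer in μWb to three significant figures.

From L = NΦ_B/I, the flux per turn is Φ_B = LI/N.
Φ_B = (3.380×10^-3 H)(3.02 A)/144 = 7.089×10^-5 Wb.

Φ_B ≈ 70.9 μWb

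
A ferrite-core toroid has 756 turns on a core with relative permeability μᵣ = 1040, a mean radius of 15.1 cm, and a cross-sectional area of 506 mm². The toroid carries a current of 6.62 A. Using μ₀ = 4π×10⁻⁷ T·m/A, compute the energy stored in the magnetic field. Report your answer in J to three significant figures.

L = μ₀μᵣN²A/(2πR) = (4π×10⁻⁷)(1040)(756)²(5.060×10^-4)/(2π×0.151) = 0.3984 H.
U = ½LI² = ½(0.3984)(6.62)² = 8.729 J.

U ≈ 8.73 J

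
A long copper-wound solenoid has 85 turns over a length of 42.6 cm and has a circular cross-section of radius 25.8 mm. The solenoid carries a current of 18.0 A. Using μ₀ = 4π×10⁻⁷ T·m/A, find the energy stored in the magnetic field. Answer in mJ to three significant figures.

U ≈ 7.22 mJ

A = πr² = π(2.580×10^-2 m)² = 2.091×10^-3 m².
L = μ₀N²A/ℓ = (4π×10⁻⁷)(85)²(2.091×10^-3)/(0.426) = 4.457×10^-5 H.
U = ½LI² = ½(4.457×10^-5)(18.0)² = 7.220×10^-3 J.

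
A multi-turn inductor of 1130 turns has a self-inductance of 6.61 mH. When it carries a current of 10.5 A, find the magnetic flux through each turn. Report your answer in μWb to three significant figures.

Φ_B ≈ 61.4 μWb

From L = NΦ_B/I, the flux per turn is Φ_B = LI/N.
Φ_B = (6.610×10^-3 H)(10.5 A)/1130 = 6.142×10^-5 Wb.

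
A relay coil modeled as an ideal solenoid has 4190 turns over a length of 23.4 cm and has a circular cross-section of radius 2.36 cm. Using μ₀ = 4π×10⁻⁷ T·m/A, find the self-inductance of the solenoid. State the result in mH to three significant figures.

L ≈ 165 mH

A = πr² = π(2.360×10^-2 m)² = 1.750×10^-3 m².
For a long solenoid, L = μ₀N²A/ℓ.
L = (4π×10⁻⁷)(4190)²(1.750×10^-3)/(0.234 m) = 0.165 H.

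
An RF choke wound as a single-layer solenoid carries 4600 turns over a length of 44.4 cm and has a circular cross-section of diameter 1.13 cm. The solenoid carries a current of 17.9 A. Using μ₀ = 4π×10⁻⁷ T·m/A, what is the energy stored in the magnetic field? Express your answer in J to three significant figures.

A = π(d/2)² = π(5.650×10^-3 m)² = 1.003×10^-4 m².
L = μ₀N²A/ℓ = (4π×10⁻⁷)(4600)²(1.003×10^-4)/(0.444) = 6.006×10^-3 H.
U = ½LI² = ½(6.006×10^-3)(17.9)² = 0.9622 J.

U ≈ 0.962 J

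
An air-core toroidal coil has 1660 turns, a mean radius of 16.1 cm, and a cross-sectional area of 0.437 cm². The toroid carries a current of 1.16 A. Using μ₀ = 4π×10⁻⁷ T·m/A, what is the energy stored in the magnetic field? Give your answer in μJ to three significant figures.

L = μ₀N²A/(2πR) = (4π×10⁻⁷)(1660)²(4.370×10^-5)/(2π×0.161) = 1.496×10^-4 H.
U = ½LI² = ½(1.496×10^-4)(1.16)² = 1.006×10^-4 J.

U ≈ 101 μJ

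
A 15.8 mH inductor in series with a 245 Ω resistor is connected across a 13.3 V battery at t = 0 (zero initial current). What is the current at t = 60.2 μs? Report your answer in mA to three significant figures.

I ≈ 32.9 mA

τ = L/R = 1.580×10^-2/245 = 6.449×10^-5 s; final current I_∞ = ε/R = 13.3/245 = 5.429×10^-2 A.
I(t) = I_∞(1 − e^(−t/τ)) with t/τ = 0.933.
I = (5.429×10^-2)(1 − e^(−0.933)) = 3.294×10^-2 A.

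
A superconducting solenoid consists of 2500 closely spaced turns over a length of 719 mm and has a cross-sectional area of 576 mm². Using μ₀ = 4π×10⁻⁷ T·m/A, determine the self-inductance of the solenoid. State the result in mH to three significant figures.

A = 576 mm² = 5.760×10^-4 m².
For a long solenoid, L = μ₀N²A/ℓ.
L = (4π×10⁻⁷)(2500)²(5.760×10^-4)/(0.719 m) = 6.292×10^-3 H.

L ≈ 6.29 mH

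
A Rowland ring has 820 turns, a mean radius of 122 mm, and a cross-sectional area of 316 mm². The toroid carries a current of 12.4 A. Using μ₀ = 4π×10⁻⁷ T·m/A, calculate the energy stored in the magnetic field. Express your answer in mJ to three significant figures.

U ≈ 26.8 mJ

L = μ₀N²A/(2πR) = (4π×10⁻⁷)(820)²(3.160×10^-4)/(2π×0.122) = 3.483×10^-4 H.
U = ½LI² = ½(3.483×10^-4)(12.4)² = 2.678×10^-2 J.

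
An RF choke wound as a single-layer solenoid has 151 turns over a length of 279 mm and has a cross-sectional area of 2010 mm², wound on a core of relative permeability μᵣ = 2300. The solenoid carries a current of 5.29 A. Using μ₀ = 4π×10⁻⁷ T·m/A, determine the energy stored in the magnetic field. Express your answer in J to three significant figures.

U ≈ 6.64 J

A = 2010 mm² = 2.010×10^-3 m².
L = μ₀μᵣN²A/ℓ = (4π×10⁻⁷)(2300)(151)²(2.010×10^-3)/(0.279) = 0.4748 H.
U = ½LI² = ½(0.4748)(5.29)² = 6.643 J.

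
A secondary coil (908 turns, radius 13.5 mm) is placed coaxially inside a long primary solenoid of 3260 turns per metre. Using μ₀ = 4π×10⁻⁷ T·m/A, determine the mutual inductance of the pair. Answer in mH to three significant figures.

M ≈ 2.13 mH

The outer solenoid produces a uniform field B₁ = μ₀n₁I₁ across the inner coil,
so the flux linkage is N₂Φ = N₂B₁A₂ = μ₀n₁N₂A₂·I₁, giving M = μ₀n₁N₂A₂.
A₂ = πr² = π(1.350×10^-2 m)² = 5.726×10^-4 m².
M = (4π×10⁻⁷)(3260)(908)(5.726×10^-4) = 2.130×10^-3 H.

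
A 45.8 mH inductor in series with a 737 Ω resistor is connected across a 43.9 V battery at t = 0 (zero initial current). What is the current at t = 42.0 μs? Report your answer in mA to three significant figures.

I ≈ 29.3 mA

τ = L/R = 4.580×10^-2/737 = 6.214×10^-5 s; final current I_∞ = ε/R = 43.9/737 = 5.957×10^-2 A.
I(t) = I_∞(1 − e^(−t/τ)) with t/τ = 0.676.
I = (5.957×10^-2)(1 − e^(−0.676)) = 2.926×10^-2 A.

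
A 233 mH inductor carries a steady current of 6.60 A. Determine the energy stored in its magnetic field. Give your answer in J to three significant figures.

Stored magnetic energy: U = ½LI².
U = ½(0.233 H)(6.60 A)² = 5.0747 J.

U ≈ 5.07 J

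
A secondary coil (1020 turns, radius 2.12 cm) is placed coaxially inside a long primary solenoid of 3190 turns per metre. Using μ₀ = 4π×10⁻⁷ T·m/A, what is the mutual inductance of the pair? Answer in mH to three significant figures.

The outer solenoid produces a uniform field B₁ = μ₀n₁I₁ across the inner coil,
so the flux linkage is N₂Φ = N₂B₁A₂ = μ₀n₁N₂A₂·I₁, giving M = μ₀n₁N₂A₂.
A₂ = πr² = π(2.120×10^-2 m)² = 1.412×10^-3 m².
M = (4π×10⁻⁷)(3190)(1020)(1.412×10^-3) = 5.773×10^-3 H.

M ≈ 5.77 mH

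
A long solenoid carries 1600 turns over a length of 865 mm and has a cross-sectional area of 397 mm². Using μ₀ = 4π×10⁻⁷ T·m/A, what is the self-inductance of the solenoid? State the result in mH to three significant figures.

L ≈ 1.48 mH

A = 397 mm² = 3.970×10^-4 m².
For a long solenoid, L = μ₀N²A/ℓ.
L = (4π×10⁻⁷)(1600)²(3.970×10^-4)/(0.865 m) = 1.476×10^-3 H.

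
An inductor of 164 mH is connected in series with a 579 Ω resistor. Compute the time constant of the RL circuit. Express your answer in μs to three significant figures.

τ ≈ 283 μs

τ = L/R = (0.164 H)/(579 Ω) = 2.832×10^-4 s.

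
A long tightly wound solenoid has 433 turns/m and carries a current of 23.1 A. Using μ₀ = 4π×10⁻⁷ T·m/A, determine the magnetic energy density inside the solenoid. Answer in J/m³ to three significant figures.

u ≈ 62.9 J/m³

B = μ₀nI = (4π×10⁻⁷)(433)(23.1) = 1.257×10^-2 T.
u = B²/(2μ₀) = (1.257×10^-2)²/(2×4π×10⁻⁷) = 62.86 J/m³.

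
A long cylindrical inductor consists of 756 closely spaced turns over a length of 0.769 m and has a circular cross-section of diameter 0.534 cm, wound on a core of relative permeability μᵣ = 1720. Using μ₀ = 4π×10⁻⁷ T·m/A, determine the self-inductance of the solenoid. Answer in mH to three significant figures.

A = π(d/2)² = π(2.670×10^-3 m)² = 2.240×10^-5 m².
For a long solenoid, L = μ₀μᵣN²A/ℓ.
L = (4π×10⁻⁷)(1720)(756)²(2.240×10^-5)/(0.769 m) = 3.598×10^-2 H.

L ≈ 36.0 mH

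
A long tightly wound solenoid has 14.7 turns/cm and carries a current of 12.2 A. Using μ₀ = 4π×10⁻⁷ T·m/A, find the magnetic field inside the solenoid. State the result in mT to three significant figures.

Inside a long solenoid, B = μ₀nI.
B = (4π×10⁻⁷)(1.470×10^3 m⁻¹)(12.2 A) = 2.254×10^-2 T.

B ≈ 22.5 mT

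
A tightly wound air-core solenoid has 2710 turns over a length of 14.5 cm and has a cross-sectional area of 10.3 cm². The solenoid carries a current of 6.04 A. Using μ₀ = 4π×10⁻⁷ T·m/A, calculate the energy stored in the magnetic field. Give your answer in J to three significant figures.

A = 10.3 cm² = 1.030×10^-3 m².
L = μ₀N²A/ℓ = (4π×10⁻⁷)(2710)²(1.030×10^-3)/(0.145) = 6.556×10^-2 H.
U = ½LI² = ½(6.556×10^-2)(6.04)² = 1.196 J.

U ≈ 1.20 J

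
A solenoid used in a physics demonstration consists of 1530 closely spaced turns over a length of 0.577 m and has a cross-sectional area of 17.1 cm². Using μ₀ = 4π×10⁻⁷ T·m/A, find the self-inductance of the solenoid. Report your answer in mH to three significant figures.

L ≈ 8.72 mH

A = 17.1 cm² = 1.710×10^-3 m².
For a long solenoid, L = μ₀N²A/ℓ.
L = (4π×10⁻⁷)(1530)²(1.710×10^-3)/(0.577 m) = 8.718×10^-3 H.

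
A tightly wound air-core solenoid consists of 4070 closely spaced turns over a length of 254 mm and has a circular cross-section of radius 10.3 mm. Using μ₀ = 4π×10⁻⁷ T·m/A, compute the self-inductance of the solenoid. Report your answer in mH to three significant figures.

L ≈ 27.3 mH

A = πr² = π(1.030×10^-2 m)² = 3.333×10^-4 m².
For a long solenoid, L = μ₀N²A/ℓ.
L = (4π×10⁻⁷)(4070)²(3.333×10^-4)/(0.254 m) = 2.731×10^-2 H.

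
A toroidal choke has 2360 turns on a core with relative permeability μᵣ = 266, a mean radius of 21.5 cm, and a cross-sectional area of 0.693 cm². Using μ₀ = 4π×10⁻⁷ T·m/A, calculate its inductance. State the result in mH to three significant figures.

L ≈ 95.5 mH

For a thin toroid, L = μ₀μᵣN²A/(2πR).
L = (4π×10⁻⁷)(266)(2360)²(6.930×10^-5) / (2π×0.215 m) = 9.551×10^-2 H.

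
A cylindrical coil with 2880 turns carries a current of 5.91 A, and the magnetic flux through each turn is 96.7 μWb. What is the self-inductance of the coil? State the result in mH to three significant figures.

L ≈ 47.1 mH

Self-inductance is defined by L = NΦ_B/I (flux linkage over current).
L = (2880)(9.670×10^-5 Wb)/(5.91 A) = 4.712×10^-2 H.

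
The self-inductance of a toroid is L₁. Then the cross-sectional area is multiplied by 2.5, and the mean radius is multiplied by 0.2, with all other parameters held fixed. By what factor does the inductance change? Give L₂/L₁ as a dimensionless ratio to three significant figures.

For a toroid, L ∝ μᵣN²A/R.
L₂/L₁ = (2.5) × (0.2)^-1 = 12.5.

L₂/L₁ = 12.5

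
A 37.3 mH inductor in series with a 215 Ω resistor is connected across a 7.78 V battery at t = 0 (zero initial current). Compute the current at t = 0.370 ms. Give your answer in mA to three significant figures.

I ≈ 31.9 mA

τ = L/R = 3.730×10^-2/215 = 1.7349×10^-4 s; final current I_∞ = ε/R = 7.78/215 = 3.619×10^-2 A.
I(t) = I_∞(1 − e^(−t/τ)) with t/τ = 2.133.
I = (3.619×10^-2)(1 − e^(−2.133)) = 3.190×10^-2 A.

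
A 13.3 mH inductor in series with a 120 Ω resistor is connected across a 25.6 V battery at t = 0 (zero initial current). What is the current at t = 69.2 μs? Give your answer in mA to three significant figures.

τ = L/R = 1.330×10^-2/120 = 1.108×10^-4 s; final current I_∞ = ε/R = 25.6/120 = 0.2133 A.
I(t) = I_∞(1 − e^(−t/τ)) with t/τ = 0.624.
I = (0.2133)(1 − e^(−0.624)) = 9.907×10^-2 A.

I ≈ 99.1 mA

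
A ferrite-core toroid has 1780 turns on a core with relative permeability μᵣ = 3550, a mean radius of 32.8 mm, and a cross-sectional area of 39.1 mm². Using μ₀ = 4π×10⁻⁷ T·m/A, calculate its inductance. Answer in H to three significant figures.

For a thin toroid, L = μ₀μᵣN²A/(2πR).
L = (4π×10⁻⁷)(3550)(1780)²(3.910×10^-5) / (2π×3.280×10^-2 m) = 2.682 H.

L ≈ 2.68 H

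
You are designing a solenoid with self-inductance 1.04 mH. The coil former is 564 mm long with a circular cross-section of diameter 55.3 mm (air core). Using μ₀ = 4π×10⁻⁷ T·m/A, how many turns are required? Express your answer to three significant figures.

A = π(d/2)² = π(2.765×10^-2 m)² = 2.402×10^-3 m².
From L = μ₀N²A/ℓ, N = √(Lℓ / (μ₀A)).
N = √[(1.040×10^-3)(0.564) / ((4π×10⁻⁷)×2.402×10^-3)] = √(1.943×10^5) ≈ 440.8.

N ≈ 441 turns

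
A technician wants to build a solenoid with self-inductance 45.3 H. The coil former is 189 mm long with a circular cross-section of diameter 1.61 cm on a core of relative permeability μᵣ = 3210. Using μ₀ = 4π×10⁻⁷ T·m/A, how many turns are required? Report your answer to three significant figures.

A = π(d/2)² = π(8.050×10^-3 m)² = 2.036×10^-4 m².
From L = μ₀μᵣN²A/ℓ, N = √(Lℓ / (μ₀μᵣA)).
N = √[(45.3)(0.189) / ((4π×10⁻⁷)(3210)×2.036×10^-4)] = √(1.043×10^7) ≈ 3228.9.

N ≈ 3230 turns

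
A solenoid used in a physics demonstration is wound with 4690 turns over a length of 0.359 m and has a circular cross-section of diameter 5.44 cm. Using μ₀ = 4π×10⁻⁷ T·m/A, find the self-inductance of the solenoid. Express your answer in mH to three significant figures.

A = π(d/2)² = π(2.720×10^-2 m)² = 2.324×10^-3 m².
For a long solenoid, L = μ₀N²A/ℓ.
L = (4π×10⁻⁷)(4690)²(2.324×10^-3)/(0.359 m) = 0.179 H.

L ≈ 179 mH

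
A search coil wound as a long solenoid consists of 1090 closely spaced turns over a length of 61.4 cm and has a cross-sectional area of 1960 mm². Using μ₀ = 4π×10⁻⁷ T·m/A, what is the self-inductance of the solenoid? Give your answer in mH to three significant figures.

L ≈ 4.77 mH

A = 1960 mm² = 1.960×10^-3 m².
For a long solenoid, L = μ₀N²A/ℓ.
L = (4π×10⁻⁷)(1090)²(1.960×10^-3)/(0.614 m) = 4.766×10^-3 H.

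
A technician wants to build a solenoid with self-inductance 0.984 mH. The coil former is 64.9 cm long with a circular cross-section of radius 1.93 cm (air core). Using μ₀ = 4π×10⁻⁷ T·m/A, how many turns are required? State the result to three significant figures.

N ≈ 659 turns

A = πr² = π(1.930×10^-2 m)² = 1.170×10^-3 m².
From L = μ₀N²A/ℓ, N = √(Lℓ / (μ₀A)).
N = √[(9.840×10^-4)(0.649) / ((4π×10⁻⁷)×1.170×10^-3)] = √(4.343×10^5) ≈ 659.0.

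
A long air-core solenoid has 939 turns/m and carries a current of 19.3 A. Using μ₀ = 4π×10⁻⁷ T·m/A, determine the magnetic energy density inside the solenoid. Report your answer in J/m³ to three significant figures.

B = μ₀nI = (4π×10⁻⁷)(939)(19.3) = 2.277×10^-2 T.
u = B²/(2μ₀) = (2.277×10^-2)²/(2×4π×10⁻⁷) = 206.4 J/m³.

u ≈ 206 J/m³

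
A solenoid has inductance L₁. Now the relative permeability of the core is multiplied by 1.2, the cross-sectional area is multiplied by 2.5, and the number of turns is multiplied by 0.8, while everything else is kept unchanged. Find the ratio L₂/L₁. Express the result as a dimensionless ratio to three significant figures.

L₂/L₁ = 1.92

For a solenoid, L ∝ μᵣN²A/ℓ.
L₂/L₁ = (1.2) × (2.5) × (0.8)^2 = 1.92.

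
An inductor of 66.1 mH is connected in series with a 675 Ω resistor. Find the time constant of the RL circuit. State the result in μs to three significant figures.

τ = L/R = (6.610×10^-2 H)/(675 Ω) = 9.793×10^-5 s.

τ ≈ 97.9 μs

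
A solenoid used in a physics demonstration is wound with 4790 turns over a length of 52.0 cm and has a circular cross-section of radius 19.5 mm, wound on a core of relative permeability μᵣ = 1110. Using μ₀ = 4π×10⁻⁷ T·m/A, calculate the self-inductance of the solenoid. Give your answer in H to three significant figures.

A = πr² = π(1.950×10^-2 m)² = 1.1946×10^-3 m².
For a long solenoid, L = μ₀μᵣN²A/ℓ.
L = (4π×10⁻⁷)(1110)(4790)²(1.1946×10^-3)/(0.52 m) = 73.52 H.

L ≈ 73.5 H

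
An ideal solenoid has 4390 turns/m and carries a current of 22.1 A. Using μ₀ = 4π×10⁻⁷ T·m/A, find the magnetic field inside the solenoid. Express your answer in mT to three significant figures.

Inside a long solenoid, B = μ₀nI.
B = (4π×10⁻⁷)(4.390×10^3 m⁻¹)(22.1 A) = 0.1219 T.

B ≈ 122 mT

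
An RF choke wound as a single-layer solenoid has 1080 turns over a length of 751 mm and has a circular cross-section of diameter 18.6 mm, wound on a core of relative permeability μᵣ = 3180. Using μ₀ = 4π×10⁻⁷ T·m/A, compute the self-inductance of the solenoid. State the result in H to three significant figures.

L ≈ 1.69 H

A = π(d/2)² = π(9.300×10^-3 m)² = 2.717×10^-4 m².
For a long solenoid, L = μ₀μᵣN²A/ℓ.
L = (4π×10⁻⁷)(3180)(1080)²(2.717×10^-4)/(0.751 m) = 1.686 H.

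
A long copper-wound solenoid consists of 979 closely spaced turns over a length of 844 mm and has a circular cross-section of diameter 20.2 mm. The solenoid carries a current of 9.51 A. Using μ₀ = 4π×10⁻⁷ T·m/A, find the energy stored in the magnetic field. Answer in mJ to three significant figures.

A = π(d/2)² = π(1.010×10^-2 m)² = 3.2047×10^-4 m².
L = μ₀N²A/ℓ = (4π×10⁻⁷)(979)²(3.2047×10^-4)/(0.844) = 4.573×10^-4 H.
U = ½LI² = ½(4.573×10^-4)(9.51)² = 2.068×10^-2 J.

U ≈ 20.7 mJ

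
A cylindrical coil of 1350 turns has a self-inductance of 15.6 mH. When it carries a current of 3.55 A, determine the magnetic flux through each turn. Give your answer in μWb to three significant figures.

Φ_B ≈ 41.0 μWb

From L = NΦ_B/I, the flux per turn is Φ_B = LI/N.
Φ_B = (1.560×10^-2 H)(3.55 A)/1350 = 4.102×10^-5 Wb.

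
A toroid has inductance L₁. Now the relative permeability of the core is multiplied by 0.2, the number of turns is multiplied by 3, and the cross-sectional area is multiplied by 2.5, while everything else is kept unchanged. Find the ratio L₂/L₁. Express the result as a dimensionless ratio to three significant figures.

For a toroid, L ∝ μᵣN²A/R.
L₂/L₁ = (0.2) × (3)^2 × (2.5) = 4.50.

L₂/L₁ = 4.50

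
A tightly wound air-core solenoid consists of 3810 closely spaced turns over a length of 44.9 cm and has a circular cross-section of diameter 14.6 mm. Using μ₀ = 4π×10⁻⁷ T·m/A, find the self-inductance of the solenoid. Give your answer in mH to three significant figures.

A = π(d/2)² = π(7.300×10^-3 m)² = 1.674×10^-4 m².
For a long solenoid, L = μ₀N²A/ℓ.
L = (4π×10⁻⁷)(3810)²(1.674×10^-4)/(0.449 m) = 6.802×10^-3 H.

L ≈ 6.80 mH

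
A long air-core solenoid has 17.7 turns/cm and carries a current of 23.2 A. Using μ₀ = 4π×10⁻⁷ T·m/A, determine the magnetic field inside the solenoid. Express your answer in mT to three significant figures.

Inside a long solenoid, B = μ₀nI.
B = (4π×10⁻⁷)(1.770×10^3 m⁻¹)(23.2 A) = 5.160×10^-2 T.

B ≈ 51.6 mT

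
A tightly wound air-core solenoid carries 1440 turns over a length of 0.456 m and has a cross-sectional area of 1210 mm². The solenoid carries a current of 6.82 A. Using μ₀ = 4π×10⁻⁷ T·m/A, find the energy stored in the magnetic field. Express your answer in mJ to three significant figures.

A = 1210 mm² = 1.210×10^-3 m².
L = μ₀N²A/ℓ = (4π×10⁻⁷)(1440)²(1.210×10^-3)/(0.456) = 6.914×10^-3 H.
U = ½LI² = ½(6.914×10^-3)(6.82)² = 0.1608 J.

U ≈ 161 mJ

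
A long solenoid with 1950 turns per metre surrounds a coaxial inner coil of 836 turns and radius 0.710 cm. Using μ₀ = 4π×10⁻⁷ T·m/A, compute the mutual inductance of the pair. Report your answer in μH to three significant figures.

The outer solenoid produces a uniform field B₁ = μ₀n₁I₁ across the inner coil,
so the flux linkage is N₂Φ = N₂B₁A₂ = μ₀n₁N₂A₂·I₁, giving M = μ₀n₁N₂A₂.
A₂ = πr² = π(7.100×10^-3 m)² = 1.584×10^-4 m².
M = (4π×10⁻⁷)(1950)(836)(1.584×10^-4) = 3.244×10^-4 H.

M ≈ 324 μH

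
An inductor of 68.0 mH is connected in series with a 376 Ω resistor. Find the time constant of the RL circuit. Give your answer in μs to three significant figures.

τ = L/R = (6.800×10^-2 H)/(376 Ω) = 1.809×10^-4 s.

τ ≈ 181 μs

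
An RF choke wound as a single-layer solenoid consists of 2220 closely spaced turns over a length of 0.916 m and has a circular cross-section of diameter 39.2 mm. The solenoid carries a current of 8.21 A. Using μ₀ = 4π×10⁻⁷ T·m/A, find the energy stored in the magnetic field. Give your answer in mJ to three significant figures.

A = π(d/2)² = π(1.960×10^-2 m)² = 1.207×10^-3 m².
L = μ₀N²A/ℓ = (4π×10⁻⁷)(2220)²(1.207×10^-3)/(0.916) = 8.160×10^-3 H.
U = ½LI² = ½(8.160×10^-3)(8.21)² = 0.275 J.

U ≈ 275 mJ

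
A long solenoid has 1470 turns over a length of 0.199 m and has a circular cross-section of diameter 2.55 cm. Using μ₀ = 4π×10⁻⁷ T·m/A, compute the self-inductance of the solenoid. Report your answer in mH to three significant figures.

A = π(d/2)² = π(1.275×10^-2 m)² = 5.107×10^-4 m².
For a long solenoid, L = μ₀N²A/ℓ.
L = (4π×10⁻⁷)(1470)²(5.107×10^-4)/(0.199 m) = 6.969×10^-3 H.

L ≈ 6.97 mH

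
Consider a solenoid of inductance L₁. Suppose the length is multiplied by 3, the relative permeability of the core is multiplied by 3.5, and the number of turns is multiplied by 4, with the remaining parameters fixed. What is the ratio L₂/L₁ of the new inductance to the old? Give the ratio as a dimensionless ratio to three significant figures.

For a solenoid, L ∝ μᵣN²A/ℓ.
L₂/L₁ = (3)^-1 × (3.5) × (4)^2 = 18.7.

L₂/L₁ = 18.7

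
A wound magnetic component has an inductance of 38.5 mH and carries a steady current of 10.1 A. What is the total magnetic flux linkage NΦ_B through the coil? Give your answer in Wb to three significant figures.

From L = NΦ_B/I, the flux linkage is NΦ_B = LI.
NΦ_B = (3.850×10^-2 H)(10.1 A) = 0.3888 Wb.

NΦ_B ≈ 0.389 Wb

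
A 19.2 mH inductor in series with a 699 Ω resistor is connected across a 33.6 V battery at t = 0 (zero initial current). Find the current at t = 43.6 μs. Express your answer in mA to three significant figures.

τ = L/R = 1.920×10^-2/699 = 2.747×10^-5 s; final current I_∞ = ε/R = 33.6/699 = 4.807×10^-2 A.
I(t) = I_∞(1 − e^(−t/τ)) with t/τ = 1.587.
I = (4.807×10^-2)(1 − e^(−1.587)) = 3.824×10^-2 A.

I ≈ 38.2 mA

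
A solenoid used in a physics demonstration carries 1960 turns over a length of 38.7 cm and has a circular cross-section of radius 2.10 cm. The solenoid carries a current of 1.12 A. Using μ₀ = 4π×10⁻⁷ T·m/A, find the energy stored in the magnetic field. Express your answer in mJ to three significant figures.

U ≈ 10.8 mJ

A = πr² = π(2.100×10^-2 m)² = 1.385×10^-3 m².
L = μ₀N²A/ℓ = (4π×10⁻⁷)(1960)²(1.385×10^-3)/(0.387) = 1.728×10^-2 H.
U = ½LI² = ½(1.728×10^-2)(1.12)² = 1.084×10^-2 J.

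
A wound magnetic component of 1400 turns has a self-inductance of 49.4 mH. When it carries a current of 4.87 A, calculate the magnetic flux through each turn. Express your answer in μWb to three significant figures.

From L = NΦ_B/I, the flux per turn is Φ_B = LI/N.
Φ_B = (4.940×10^-2 H)(4.87 A)/1400 = 1.718×10^-4 Wb.

Φ_B ≈ 172 μWb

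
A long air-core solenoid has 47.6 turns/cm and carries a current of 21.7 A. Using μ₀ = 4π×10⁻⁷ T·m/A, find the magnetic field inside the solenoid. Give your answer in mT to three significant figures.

Inside a long solenoid, B = μ₀nI.
B = (4π×10⁻⁷)(4.760×10^3 m⁻¹)(21.7 A) = 0.1298 T.

B ≈ 130 mT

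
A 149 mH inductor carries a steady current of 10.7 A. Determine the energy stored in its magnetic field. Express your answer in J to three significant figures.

Stored magnetic energy: U = ½LI².
U = ½(0.149 H)(10.7 A)² = 8.53 J.

U ≈ 8.53 J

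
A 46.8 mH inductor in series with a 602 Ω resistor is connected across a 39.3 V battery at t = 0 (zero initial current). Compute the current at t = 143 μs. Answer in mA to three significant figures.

τ = L/R = 4.680×10^-2/602 = 7.774×10^-5 s; final current I_∞ = ε/R = 39.3/602 = 6.528×10^-2 A.
I(t) = I_∞(1 − e^(−t/τ)) with t/τ = 1.839.
I = (6.528×10^-2)(1 − e^(−1.839)) = 5.491×10^-2 A.

I ≈ 54.9 mA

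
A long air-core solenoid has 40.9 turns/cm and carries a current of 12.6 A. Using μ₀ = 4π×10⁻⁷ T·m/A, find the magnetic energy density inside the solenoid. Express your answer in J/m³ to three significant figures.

B = μ₀nI = (4π×10⁻⁷)(4.090×10^3)(12.6) = 6.476×10^-2 T.
u = B²/(2μ₀) = (6.476×10^-2)²/(2×4π×10⁻⁷) = 1.669×10^3 J/m³.

u ≈ 1670 J/m³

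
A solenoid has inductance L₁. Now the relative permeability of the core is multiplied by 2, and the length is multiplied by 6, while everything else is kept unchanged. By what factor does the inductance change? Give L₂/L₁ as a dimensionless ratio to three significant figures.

L₂/L₁ = 0.333

For a solenoid, L ∝ μᵣN²A/ℓ.
L₂/L₁ = (2) × (6)^-1 = 0.333.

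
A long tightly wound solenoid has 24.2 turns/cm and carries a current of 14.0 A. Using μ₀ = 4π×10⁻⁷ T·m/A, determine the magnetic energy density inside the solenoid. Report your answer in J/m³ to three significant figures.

B = μ₀nI = (4π×10⁻⁷)(2.420×10^3)(14.0) = 4.257×10^-2 T.
u = B²/(2μ₀) = (4.257×10^-2)²/(2×4π×10⁻⁷) = 721.2 J/m³.

u ≈ 721 J/m³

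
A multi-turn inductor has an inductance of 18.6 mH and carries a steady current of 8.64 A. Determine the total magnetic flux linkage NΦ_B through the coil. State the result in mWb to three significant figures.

From L = NΦ_B/I, the flux linkage is NΦ_B = LI.
NΦ_B = (1.860×10^-2 H)(8.64 A) = 0.1607 Wb.

NΦ_B ≈ 161 mWb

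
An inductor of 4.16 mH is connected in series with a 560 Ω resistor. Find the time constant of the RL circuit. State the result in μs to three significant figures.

τ ≈ 7.43 μs

τ = L/R = (4.160×10^-3 H)/(560 Ω) = 7.429×10^-6 s.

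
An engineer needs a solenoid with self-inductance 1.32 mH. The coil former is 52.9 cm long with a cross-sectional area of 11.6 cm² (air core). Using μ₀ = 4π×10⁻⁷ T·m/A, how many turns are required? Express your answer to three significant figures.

N ≈ 692 turns

A = 11.6 cm² = 1.160×10^-3 m².
From L = μ₀N²A/ℓ, N = √(Lℓ / (μ₀A)).
N = √[(1.320×10^-3)(0.529) / ((4π×10⁻⁷)×1.160×10^-3)] = √(4.790×10^5) ≈ 692.1.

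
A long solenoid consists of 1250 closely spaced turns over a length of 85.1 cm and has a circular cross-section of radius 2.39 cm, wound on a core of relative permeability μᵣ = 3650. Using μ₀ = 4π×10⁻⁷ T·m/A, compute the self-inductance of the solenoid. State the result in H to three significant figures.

A = πr² = π(2.390×10^-2 m)² = 1.7945×10^-3 m².
For a long solenoid, L = μ₀μᵣN²A/ℓ.
L = (4π×10⁻⁷)(3650)(1250)²(1.7945×10^-3)/(0.851 m) = 15.11 H.

L ≈ 15.1 H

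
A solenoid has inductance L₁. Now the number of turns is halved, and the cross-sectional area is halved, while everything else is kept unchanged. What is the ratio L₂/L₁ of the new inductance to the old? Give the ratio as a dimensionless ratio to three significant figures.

For a solenoid, L ∝ μᵣN²A/ℓ.
L₂/L₁ = (0.5)^2 × (0.5) = 0.125.

L₂/L₁ = 0.125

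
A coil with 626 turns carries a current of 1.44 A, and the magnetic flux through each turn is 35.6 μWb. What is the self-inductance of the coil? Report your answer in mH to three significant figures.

L ≈ 15.5 mH

Self-inductance is defined by L = NΦ_B/I (flux linkage over current).
L = (626)(3.560×10^-5 Wb)/(1.44 A) = 1.548×10^-2 H.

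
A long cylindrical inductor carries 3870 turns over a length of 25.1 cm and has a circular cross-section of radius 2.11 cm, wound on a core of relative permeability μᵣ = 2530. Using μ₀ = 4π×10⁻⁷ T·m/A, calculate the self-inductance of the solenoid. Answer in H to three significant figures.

L ≈ 265 H

A = πr² = π(2.110×10^-2 m)² = 1.399×10^-3 m².
For a long solenoid, L = μ₀μᵣN²A/ℓ.
L = (4π×10⁻⁷)(2530)(3870)²(1.399×10^-3)/(0.251 m) = 265.3 H.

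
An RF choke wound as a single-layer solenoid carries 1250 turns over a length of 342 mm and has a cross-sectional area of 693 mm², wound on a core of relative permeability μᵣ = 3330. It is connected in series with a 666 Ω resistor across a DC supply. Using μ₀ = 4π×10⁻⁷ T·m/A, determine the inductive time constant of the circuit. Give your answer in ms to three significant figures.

A = 693 mm² = 6.930×10^-4 m².
L = μ₀μᵣN²A/ℓ = (4π×10⁻⁷)(3330)(1250)²(6.930×10^-4)/(0.342) = 13.249 H.
τ = L/R = (13.249)/(666) = 1.989×10^-2 s.

τ ≈ 19.9 ms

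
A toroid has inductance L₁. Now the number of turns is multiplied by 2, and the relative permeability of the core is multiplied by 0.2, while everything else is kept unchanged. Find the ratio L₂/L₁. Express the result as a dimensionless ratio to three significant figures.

L₂/L₁ = 0.800

For a toroid, L ∝ μᵣN²A/R.
L₂/L₁ = (2)^2 × (0.2) = 0.800.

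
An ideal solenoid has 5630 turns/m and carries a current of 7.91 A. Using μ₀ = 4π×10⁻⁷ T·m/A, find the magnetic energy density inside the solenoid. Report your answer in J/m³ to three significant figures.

B = μ₀nI = (4π×10⁻⁷)(5.630×10^3)(7.91) = 5.596×10^-2 T.
u = B²/(2μ₀) = (5.596×10^-2)²/(2×4π×10⁻⁷) = 1.246×10^3 J/m³.

u ≈ 1250 J/m³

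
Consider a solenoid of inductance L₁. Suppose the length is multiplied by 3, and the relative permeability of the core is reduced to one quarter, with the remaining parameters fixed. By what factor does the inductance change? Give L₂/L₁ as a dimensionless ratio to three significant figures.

L₂/L₁ = 0.0833

For a solenoid, L ∝ μᵣN²A/ℓ.
L₂/L₁ = (3)^-1 × (0.25) = 0.0833.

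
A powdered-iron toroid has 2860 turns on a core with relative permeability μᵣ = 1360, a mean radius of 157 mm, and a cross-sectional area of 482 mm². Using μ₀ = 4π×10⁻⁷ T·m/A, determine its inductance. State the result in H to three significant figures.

L ≈ 6.83 H

For a thin toroid, L = μ₀μᵣN²A/(2πR).
L = (4π×10⁻⁷)(1360)(2860)²(4.820×10^-4) / (2π×0.157 m) = 6.83 H.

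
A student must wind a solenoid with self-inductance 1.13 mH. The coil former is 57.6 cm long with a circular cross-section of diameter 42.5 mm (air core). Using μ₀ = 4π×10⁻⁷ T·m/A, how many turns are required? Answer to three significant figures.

A = π(d/2)² = π(2.125×10^-2 m)² = 1.419×10^-3 m².
From L = μ₀N²A/ℓ, N = √(Lℓ / (μ₀A)).
N = √[(1.130×10^-3)(0.576) / ((4π×10⁻⁷)×1.419×10^-3)] = √(3.651×10^5) ≈ 604.2.

N ≈ 604 turns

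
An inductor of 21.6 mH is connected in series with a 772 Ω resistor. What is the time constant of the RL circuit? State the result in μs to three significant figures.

τ ≈ 28.0 μs

τ = L/R = (2.160×10^-2 H)/(772 Ω) = 2.798×10^-5 s.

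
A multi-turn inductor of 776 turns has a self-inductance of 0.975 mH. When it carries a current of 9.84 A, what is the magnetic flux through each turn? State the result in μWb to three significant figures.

Φ_B ≈ 12.4 μWb

From L = NΦ_B/I, the flux per turn is Φ_B = LI/N.
Φ_B = (9.750×10^-4 H)(9.84 A)/776 = 1.236×10^-5 Wb.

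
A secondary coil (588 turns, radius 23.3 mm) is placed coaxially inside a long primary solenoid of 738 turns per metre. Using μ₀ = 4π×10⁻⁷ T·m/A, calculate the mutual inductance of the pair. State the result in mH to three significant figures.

The outer solenoid produces a uniform field B₁ = μ₀n₁I₁ across the inner coil,
so the flux linkage is N₂Φ = N₂B₁A₂ = μ₀n₁N₂A₂·I₁, giving M = μ₀n₁N₂A₂.
A₂ = πr² = π(2.330×10^-2 m)² = 1.706×10^-3 m².
M = (4π×10⁻⁷)(738)(588)(1.706×10^-3) = 9.300×10^-4 H.

M ≈ 0.930 mH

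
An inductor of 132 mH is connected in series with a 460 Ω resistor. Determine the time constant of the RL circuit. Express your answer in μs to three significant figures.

τ = L/R = (0.132 H)/(460 Ω) = 2.870×10^-4 s.

τ ≈ 287 μs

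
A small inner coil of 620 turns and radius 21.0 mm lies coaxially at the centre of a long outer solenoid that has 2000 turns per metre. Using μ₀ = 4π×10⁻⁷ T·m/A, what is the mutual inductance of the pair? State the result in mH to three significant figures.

M ≈ 2.16 mH

The outer solenoid produces a uniform field B₁ = μ₀n₁I₁ across the inner coil,
so the flux linkage is N₂Φ = N₂B₁A₂ = μ₀n₁N₂A₂·I₁, giving M = μ₀n₁N₂A₂.
A₂ = πr² = π(2.100×10^-2 m)² = 1.385×10^-3 m².
M = (4π×10⁻⁷)(2000)(620)(1.385×10^-3) = 2.159×10^-3 H.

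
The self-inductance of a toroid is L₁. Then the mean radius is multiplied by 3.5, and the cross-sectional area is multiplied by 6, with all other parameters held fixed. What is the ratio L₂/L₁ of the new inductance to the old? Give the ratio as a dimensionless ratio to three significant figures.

For a toroid, L ∝ μᵣN²A/R.
L₂/L₁ = (3.5)^-1 × (6) = 1.71.

L₂/L₁ = 1.71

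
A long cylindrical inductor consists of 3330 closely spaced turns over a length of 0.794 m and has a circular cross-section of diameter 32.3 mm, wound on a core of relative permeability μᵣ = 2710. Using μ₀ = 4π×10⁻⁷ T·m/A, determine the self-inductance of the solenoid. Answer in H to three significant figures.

L ≈ 39.0 H

A = π(d/2)² = π(1.615×10^-2 m)² = 8.194×10^-4 m².
For a long solenoid, L = μ₀μᵣN²A/ℓ.
L = (4π×10⁻⁷)(2710)(3330)²(8.194×10^-4)/(0.794 m) = 38.97 H.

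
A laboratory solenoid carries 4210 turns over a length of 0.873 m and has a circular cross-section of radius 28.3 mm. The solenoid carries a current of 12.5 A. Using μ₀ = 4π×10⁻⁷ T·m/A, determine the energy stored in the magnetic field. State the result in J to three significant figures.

U ≈ 5.02 J

A = πr² = π(2.830×10^-2 m)² = 2.516×10^-3 m².
L = μ₀N²A/ℓ = (4π×10⁻⁷)(4210)²(2.516×10^-3)/(0.873) = 6.419×10^-2 H.
U = ½LI² = ½(6.419×10^-2)(12.5)² = 5.015 J.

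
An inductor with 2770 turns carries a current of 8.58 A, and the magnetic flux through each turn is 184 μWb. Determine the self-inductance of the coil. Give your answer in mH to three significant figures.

L ≈ 59.4 mH

Self-inductance is defined by L = NΦ_B/I (flux linkage over current).
L = (2770)(1.840×10^-4 Wb)/(8.58 A) = 5.940×10^-2 H.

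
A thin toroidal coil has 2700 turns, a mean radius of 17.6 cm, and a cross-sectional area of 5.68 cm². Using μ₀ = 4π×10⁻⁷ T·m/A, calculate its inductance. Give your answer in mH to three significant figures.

L ≈ 4.71 mH

For a thin toroid, L = μ₀N²A/(2πR).
L = (4π×10⁻⁷)(2700)²(5.680×10^-4) / (2π×0.176 m) = 4.705×10^-3 H.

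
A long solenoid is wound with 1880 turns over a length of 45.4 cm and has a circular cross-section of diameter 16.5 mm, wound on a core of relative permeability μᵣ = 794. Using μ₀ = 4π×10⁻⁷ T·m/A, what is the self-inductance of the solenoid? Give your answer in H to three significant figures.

L ≈ 1.66 H

A = π(d/2)² = π(8.250×10^-3 m)² = 2.138×10^-4 m².
For a long solenoid, L = μ₀μᵣN²A/ℓ.
L = (4π×10⁻⁷)(794)(1880)²(2.138×10^-4)/(0.454 m) = 1.661 H.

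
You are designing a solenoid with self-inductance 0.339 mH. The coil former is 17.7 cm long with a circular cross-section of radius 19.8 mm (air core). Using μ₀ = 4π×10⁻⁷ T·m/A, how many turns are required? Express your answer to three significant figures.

N ≈ 197 turns

A = πr² = π(1.980×10^-2 m)² = 1.232×10^-3 m².
From L = μ₀N²A/ℓ, N = √(Lℓ / (μ₀A)).
N = √[(3.390×10^-4)(0.177) / ((4π×10⁻⁷)×1.232×10^-3)] = √(3.877×10^4) ≈ 196.9.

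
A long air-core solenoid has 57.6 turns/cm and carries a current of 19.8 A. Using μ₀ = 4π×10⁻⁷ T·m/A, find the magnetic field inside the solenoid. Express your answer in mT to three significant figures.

Inside a long solenoid, B = μ₀nI.
B = (4π×10⁻⁷)(5.760×10^3 m⁻¹)(19.8 A) = 0.1433 T.

B ≈ 143 mT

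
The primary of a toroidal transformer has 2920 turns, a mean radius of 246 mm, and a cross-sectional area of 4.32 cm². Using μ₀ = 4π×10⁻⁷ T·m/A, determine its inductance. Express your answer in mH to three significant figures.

L ≈ 2.99 mH

For a thin toroid, L = μ₀N²A/(2πR).
L = (4π×10⁻⁷)(2920)²(4.320×10^-4) / (2π×0.246 m) = 2.9946×10^-3 H.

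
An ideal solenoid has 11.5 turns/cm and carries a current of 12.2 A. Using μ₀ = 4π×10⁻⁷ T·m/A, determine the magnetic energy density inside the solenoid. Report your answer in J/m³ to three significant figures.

B = μ₀nI = (4π×10⁻⁷)(1.150×10^3)(12.2) = 1.763×10^-2 T.
u = B²/(2μ₀) = (1.763×10^-2)²/(2×4π×10⁻⁷) = 123.7 J/m³.

u ≈ 124 J/m³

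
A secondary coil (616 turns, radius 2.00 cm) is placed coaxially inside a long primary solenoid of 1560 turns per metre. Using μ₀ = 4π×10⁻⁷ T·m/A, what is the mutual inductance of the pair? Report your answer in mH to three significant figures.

M ≈ 1.52 mH

The outer solenoid produces a uniform field B₁ = μ₀n₁I₁ across the inner coil,
so the flux linkage is N₂Φ = N₂B₁A₂ = μ₀n₁N₂A₂·I₁, giving M = μ₀n₁N₂A₂.
A₂ = πr² = π(2.000×10^-2 m)² = 1.257×10^-3 m².
M = (4π×10⁻⁷)(1560)(616)(1.257×10^-3) = 1.517×10^-3 H.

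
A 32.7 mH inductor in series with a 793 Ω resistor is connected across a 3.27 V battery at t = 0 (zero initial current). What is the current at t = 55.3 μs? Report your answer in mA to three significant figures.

I ≈ 3.04 mA

τ = L/R = 3.270×10^-2/793 = 4.124×10^-5 s; final current I_∞ = ε/R = 3.27/793 = 4.124×10^-3 A.
I(t) = I_∞(1 − e^(−t/τ)) with t/τ = 1.341.
I = (4.124×10^-3)(1 − e^(−1.341)) = 3.04499×10^-3 A.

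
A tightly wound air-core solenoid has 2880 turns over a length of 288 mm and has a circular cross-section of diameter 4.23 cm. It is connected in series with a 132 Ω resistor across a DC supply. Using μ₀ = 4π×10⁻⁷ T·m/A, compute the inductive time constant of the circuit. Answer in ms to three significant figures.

τ ≈ 0.385 ms

A = π(d/2)² = π(2.115×10^-2 m)² = 1.405×10^-3 m².
L = μ₀N²A/ℓ = (4π×10⁻⁷)(2880)²(1.405×10^-3)/(0.288) = 5.086×10^-2 H.
τ = L/R = (5.086×10^-2)/(132) = 3.853×10^-4 s.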